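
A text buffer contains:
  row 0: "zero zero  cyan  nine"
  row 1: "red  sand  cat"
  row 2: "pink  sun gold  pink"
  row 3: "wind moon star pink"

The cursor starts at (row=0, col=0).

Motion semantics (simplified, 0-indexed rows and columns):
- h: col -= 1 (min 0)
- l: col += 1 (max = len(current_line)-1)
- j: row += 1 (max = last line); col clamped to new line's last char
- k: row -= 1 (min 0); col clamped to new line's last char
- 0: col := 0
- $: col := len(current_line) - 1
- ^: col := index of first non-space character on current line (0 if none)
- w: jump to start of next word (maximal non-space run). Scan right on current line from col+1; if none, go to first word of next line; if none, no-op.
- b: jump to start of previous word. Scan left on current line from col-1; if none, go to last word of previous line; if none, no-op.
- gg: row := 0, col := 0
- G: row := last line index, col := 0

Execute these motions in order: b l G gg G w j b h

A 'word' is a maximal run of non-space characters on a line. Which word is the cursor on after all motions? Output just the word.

Answer: wind

Derivation:
After 1 (b): row=0 col=0 char='z'
After 2 (l): row=0 col=1 char='e'
After 3 (G): row=3 col=0 char='w'
After 4 (gg): row=0 col=0 char='z'
After 5 (G): row=3 col=0 char='w'
After 6 (w): row=3 col=5 char='m'
After 7 (j): row=3 col=5 char='m'
After 8 (b): row=3 col=0 char='w'
After 9 (h): row=3 col=0 char='w'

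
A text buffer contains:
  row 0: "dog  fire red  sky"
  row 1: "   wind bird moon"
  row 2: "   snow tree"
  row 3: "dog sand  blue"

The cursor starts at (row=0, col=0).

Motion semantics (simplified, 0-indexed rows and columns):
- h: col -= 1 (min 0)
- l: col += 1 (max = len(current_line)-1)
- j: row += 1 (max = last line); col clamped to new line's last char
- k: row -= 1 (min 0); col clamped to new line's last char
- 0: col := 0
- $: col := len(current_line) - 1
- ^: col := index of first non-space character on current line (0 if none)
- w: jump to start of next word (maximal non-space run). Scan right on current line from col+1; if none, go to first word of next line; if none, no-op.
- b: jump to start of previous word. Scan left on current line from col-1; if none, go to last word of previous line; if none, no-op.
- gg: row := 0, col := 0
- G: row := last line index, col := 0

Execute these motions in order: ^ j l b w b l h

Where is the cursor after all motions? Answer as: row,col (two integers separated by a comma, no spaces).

After 1 (^): row=0 col=0 char='d'
After 2 (j): row=1 col=0 char='_'
After 3 (l): row=1 col=1 char='_'
After 4 (b): row=0 col=15 char='s'
After 5 (w): row=1 col=3 char='w'
After 6 (b): row=0 col=15 char='s'
After 7 (l): row=0 col=16 char='k'
After 8 (h): row=0 col=15 char='s'

Answer: 0,15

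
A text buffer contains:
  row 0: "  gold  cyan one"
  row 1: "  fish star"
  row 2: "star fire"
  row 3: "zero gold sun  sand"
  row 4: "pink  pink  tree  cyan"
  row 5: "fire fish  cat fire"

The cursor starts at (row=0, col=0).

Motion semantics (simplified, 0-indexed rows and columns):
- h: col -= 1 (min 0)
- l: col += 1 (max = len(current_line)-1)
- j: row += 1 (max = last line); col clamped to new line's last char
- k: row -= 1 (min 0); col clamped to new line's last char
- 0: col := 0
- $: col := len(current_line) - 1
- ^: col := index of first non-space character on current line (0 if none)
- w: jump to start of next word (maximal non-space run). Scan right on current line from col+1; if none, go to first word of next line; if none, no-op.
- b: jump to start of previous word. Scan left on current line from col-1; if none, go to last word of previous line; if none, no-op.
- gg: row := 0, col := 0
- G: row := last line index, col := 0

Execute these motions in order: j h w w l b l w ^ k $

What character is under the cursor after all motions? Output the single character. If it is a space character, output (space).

After 1 (j): row=1 col=0 char='_'
After 2 (h): row=1 col=0 char='_'
After 3 (w): row=1 col=2 char='f'
After 4 (w): row=1 col=7 char='s'
After 5 (l): row=1 col=8 char='t'
After 6 (b): row=1 col=7 char='s'
After 7 (l): row=1 col=8 char='t'
After 8 (w): row=2 col=0 char='s'
After 9 (^): row=2 col=0 char='s'
After 10 (k): row=1 col=0 char='_'
After 11 ($): row=1 col=10 char='r'

Answer: r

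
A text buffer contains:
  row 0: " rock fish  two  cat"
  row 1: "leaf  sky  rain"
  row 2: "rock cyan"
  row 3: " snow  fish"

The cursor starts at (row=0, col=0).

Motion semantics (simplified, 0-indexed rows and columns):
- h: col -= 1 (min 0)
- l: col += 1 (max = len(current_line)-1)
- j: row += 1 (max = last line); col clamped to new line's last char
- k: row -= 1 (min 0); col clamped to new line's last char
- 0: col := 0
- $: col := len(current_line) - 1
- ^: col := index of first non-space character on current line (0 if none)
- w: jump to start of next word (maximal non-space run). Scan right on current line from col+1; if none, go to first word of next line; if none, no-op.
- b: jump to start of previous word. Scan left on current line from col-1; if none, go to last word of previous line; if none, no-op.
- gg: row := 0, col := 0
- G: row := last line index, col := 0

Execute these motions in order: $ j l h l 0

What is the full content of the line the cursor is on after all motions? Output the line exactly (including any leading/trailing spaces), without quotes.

Answer: leaf  sky  rain

Derivation:
After 1 ($): row=0 col=19 char='t'
After 2 (j): row=1 col=14 char='n'
After 3 (l): row=1 col=14 char='n'
After 4 (h): row=1 col=13 char='i'
After 5 (l): row=1 col=14 char='n'
After 6 (0): row=1 col=0 char='l'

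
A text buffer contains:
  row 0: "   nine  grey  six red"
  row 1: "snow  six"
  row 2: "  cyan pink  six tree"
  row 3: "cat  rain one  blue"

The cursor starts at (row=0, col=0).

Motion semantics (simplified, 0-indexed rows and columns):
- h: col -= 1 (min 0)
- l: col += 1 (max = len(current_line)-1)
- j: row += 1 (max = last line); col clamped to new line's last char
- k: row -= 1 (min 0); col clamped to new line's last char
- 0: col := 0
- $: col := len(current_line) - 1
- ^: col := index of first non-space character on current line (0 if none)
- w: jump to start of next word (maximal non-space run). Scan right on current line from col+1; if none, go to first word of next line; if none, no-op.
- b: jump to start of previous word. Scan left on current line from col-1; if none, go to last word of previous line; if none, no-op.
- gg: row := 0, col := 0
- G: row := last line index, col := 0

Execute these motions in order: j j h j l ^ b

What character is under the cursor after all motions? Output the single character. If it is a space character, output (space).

Answer: t

Derivation:
After 1 (j): row=1 col=0 char='s'
After 2 (j): row=2 col=0 char='_'
After 3 (h): row=2 col=0 char='_'
After 4 (j): row=3 col=0 char='c'
After 5 (l): row=3 col=1 char='a'
After 6 (^): row=3 col=0 char='c'
After 7 (b): row=2 col=17 char='t'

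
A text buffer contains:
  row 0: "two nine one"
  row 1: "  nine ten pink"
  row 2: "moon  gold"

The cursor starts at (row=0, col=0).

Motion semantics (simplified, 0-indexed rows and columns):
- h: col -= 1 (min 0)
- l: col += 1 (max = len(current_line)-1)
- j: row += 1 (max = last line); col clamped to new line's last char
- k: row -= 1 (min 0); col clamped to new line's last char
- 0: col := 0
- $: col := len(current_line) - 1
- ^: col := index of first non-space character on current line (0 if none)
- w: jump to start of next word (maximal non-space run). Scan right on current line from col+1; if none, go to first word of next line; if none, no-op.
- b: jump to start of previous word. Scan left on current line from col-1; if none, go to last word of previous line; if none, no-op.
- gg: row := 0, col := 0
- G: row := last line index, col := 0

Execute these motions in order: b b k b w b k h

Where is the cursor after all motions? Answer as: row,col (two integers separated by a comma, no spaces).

After 1 (b): row=0 col=0 char='t'
After 2 (b): row=0 col=0 char='t'
After 3 (k): row=0 col=0 char='t'
After 4 (b): row=0 col=0 char='t'
After 5 (w): row=0 col=4 char='n'
After 6 (b): row=0 col=0 char='t'
After 7 (k): row=0 col=0 char='t'
After 8 (h): row=0 col=0 char='t'

Answer: 0,0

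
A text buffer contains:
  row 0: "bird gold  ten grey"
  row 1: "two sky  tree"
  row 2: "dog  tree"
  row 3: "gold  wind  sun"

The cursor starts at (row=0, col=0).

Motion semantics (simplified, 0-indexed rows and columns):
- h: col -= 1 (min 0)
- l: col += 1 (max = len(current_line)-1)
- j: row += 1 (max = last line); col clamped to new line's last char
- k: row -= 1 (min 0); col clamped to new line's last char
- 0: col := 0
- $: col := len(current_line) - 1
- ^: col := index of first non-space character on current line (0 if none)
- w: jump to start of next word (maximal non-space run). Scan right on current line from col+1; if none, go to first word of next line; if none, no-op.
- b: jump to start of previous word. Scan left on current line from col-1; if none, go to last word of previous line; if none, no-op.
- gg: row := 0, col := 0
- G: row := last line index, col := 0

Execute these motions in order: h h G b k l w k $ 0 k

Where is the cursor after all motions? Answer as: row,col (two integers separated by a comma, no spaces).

Answer: 0,0

Derivation:
After 1 (h): row=0 col=0 char='b'
After 2 (h): row=0 col=0 char='b'
After 3 (G): row=3 col=0 char='g'
After 4 (b): row=2 col=5 char='t'
After 5 (k): row=1 col=5 char='k'
After 6 (l): row=1 col=6 char='y'
After 7 (w): row=1 col=9 char='t'
After 8 (k): row=0 col=9 char='_'
After 9 ($): row=0 col=18 char='y'
After 10 (0): row=0 col=0 char='b'
After 11 (k): row=0 col=0 char='b'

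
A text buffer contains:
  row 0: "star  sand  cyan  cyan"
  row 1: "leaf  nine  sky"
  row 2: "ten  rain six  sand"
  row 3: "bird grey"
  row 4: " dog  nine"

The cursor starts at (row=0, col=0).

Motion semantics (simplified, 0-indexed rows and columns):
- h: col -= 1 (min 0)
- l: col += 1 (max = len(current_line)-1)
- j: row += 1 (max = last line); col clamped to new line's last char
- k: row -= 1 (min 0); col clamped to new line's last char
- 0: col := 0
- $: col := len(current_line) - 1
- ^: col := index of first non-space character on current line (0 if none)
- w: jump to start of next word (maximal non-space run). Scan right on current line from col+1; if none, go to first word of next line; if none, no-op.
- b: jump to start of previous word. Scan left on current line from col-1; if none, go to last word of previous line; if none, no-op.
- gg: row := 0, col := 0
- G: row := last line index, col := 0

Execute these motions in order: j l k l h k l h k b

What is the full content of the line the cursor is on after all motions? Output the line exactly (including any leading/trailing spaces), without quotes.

After 1 (j): row=1 col=0 char='l'
After 2 (l): row=1 col=1 char='e'
After 3 (k): row=0 col=1 char='t'
After 4 (l): row=0 col=2 char='a'
After 5 (h): row=0 col=1 char='t'
After 6 (k): row=0 col=1 char='t'
After 7 (l): row=0 col=2 char='a'
After 8 (h): row=0 col=1 char='t'
After 9 (k): row=0 col=1 char='t'
After 10 (b): row=0 col=0 char='s'

Answer: star  sand  cyan  cyan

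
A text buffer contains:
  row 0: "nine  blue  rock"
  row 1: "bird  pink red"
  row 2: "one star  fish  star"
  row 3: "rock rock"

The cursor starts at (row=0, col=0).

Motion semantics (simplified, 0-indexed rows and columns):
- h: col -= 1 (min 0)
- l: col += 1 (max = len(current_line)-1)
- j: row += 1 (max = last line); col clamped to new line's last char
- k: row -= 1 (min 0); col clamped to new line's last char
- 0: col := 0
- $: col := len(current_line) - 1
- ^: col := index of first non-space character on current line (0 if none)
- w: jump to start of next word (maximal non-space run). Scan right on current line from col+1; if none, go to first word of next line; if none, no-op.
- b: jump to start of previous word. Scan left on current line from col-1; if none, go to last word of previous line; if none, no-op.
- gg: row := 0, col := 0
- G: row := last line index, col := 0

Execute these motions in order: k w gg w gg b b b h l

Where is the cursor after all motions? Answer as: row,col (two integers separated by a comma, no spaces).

Answer: 0,1

Derivation:
After 1 (k): row=0 col=0 char='n'
After 2 (w): row=0 col=6 char='b'
After 3 (gg): row=0 col=0 char='n'
After 4 (w): row=0 col=6 char='b'
After 5 (gg): row=0 col=0 char='n'
After 6 (b): row=0 col=0 char='n'
After 7 (b): row=0 col=0 char='n'
After 8 (b): row=0 col=0 char='n'
After 9 (h): row=0 col=0 char='n'
After 10 (l): row=0 col=1 char='i'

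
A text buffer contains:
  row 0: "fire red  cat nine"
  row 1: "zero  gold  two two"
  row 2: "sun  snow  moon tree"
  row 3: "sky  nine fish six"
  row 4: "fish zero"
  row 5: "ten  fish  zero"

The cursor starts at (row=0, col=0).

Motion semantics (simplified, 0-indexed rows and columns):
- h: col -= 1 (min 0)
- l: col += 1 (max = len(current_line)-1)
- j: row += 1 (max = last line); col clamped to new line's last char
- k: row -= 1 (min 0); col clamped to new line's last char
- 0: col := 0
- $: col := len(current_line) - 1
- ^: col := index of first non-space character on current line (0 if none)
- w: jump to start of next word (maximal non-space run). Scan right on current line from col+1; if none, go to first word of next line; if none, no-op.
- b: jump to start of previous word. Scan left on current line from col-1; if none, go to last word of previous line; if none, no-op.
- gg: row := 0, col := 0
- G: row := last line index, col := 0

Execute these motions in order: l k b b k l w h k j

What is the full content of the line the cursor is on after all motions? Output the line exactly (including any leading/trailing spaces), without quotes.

After 1 (l): row=0 col=1 char='i'
After 2 (k): row=0 col=1 char='i'
After 3 (b): row=0 col=0 char='f'
After 4 (b): row=0 col=0 char='f'
After 5 (k): row=0 col=0 char='f'
After 6 (l): row=0 col=1 char='i'
After 7 (w): row=0 col=5 char='r'
After 8 (h): row=0 col=4 char='_'
After 9 (k): row=0 col=4 char='_'
After 10 (j): row=1 col=4 char='_'

Answer: zero  gold  two two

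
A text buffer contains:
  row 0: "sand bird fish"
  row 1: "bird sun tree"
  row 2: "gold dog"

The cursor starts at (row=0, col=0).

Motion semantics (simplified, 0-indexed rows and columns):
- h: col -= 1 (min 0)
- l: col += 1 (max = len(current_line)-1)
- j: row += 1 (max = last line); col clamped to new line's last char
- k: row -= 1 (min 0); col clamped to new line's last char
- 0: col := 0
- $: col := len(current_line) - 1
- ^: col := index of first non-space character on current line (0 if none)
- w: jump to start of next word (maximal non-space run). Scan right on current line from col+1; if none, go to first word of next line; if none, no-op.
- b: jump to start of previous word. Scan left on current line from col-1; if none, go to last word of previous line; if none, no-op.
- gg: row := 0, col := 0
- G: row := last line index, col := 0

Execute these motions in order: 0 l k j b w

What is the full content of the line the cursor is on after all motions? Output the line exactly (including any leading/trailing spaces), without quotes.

Answer: bird sun tree

Derivation:
After 1 (0): row=0 col=0 char='s'
After 2 (l): row=0 col=1 char='a'
After 3 (k): row=0 col=1 char='a'
After 4 (j): row=1 col=1 char='i'
After 5 (b): row=1 col=0 char='b'
After 6 (w): row=1 col=5 char='s'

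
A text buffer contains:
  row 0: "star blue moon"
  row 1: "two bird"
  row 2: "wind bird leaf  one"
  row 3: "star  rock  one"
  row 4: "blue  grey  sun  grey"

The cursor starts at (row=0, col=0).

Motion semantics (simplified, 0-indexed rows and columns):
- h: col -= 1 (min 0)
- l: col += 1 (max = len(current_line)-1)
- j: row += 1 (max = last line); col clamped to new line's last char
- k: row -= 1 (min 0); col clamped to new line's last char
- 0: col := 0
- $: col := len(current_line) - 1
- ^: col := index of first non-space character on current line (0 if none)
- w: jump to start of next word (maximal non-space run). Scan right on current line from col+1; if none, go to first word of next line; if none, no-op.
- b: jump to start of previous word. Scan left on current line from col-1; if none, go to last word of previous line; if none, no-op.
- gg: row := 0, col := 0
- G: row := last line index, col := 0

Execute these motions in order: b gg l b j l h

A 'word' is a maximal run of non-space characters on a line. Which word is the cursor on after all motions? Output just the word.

After 1 (b): row=0 col=0 char='s'
After 2 (gg): row=0 col=0 char='s'
After 3 (l): row=0 col=1 char='t'
After 4 (b): row=0 col=0 char='s'
After 5 (j): row=1 col=0 char='t'
After 6 (l): row=1 col=1 char='w'
After 7 (h): row=1 col=0 char='t'

Answer: two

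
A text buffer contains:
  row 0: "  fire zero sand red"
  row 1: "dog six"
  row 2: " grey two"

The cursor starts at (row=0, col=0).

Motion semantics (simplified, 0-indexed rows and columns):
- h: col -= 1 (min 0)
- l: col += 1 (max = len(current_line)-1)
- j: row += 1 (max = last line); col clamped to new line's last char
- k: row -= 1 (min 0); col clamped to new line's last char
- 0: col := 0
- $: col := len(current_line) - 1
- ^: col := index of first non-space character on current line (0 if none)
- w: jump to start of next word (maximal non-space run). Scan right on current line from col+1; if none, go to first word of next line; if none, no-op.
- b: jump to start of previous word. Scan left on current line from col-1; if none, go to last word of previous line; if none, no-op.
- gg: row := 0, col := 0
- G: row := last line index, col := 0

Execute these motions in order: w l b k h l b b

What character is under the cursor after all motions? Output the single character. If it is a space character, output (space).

Answer: f

Derivation:
After 1 (w): row=0 col=2 char='f'
After 2 (l): row=0 col=3 char='i'
After 3 (b): row=0 col=2 char='f'
After 4 (k): row=0 col=2 char='f'
After 5 (h): row=0 col=1 char='_'
After 6 (l): row=0 col=2 char='f'
After 7 (b): row=0 col=2 char='f'
After 8 (b): row=0 col=2 char='f'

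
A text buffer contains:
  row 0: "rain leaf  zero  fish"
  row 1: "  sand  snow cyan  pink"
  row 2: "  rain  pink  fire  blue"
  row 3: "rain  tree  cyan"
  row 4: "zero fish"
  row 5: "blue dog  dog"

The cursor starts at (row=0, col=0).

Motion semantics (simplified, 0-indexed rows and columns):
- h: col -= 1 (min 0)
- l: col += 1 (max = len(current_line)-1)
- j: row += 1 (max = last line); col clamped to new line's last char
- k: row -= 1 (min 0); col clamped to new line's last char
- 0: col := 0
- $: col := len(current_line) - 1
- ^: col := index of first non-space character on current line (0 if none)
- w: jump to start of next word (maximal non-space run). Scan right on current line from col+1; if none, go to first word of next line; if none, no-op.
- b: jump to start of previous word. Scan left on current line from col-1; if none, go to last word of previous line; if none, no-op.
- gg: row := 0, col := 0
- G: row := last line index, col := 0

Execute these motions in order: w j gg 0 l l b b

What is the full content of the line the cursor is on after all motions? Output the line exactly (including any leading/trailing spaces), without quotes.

After 1 (w): row=0 col=5 char='l'
After 2 (j): row=1 col=5 char='d'
After 3 (gg): row=0 col=0 char='r'
After 4 (0): row=0 col=0 char='r'
After 5 (l): row=0 col=1 char='a'
After 6 (l): row=0 col=2 char='i'
After 7 (b): row=0 col=0 char='r'
After 8 (b): row=0 col=0 char='r'

Answer: rain leaf  zero  fish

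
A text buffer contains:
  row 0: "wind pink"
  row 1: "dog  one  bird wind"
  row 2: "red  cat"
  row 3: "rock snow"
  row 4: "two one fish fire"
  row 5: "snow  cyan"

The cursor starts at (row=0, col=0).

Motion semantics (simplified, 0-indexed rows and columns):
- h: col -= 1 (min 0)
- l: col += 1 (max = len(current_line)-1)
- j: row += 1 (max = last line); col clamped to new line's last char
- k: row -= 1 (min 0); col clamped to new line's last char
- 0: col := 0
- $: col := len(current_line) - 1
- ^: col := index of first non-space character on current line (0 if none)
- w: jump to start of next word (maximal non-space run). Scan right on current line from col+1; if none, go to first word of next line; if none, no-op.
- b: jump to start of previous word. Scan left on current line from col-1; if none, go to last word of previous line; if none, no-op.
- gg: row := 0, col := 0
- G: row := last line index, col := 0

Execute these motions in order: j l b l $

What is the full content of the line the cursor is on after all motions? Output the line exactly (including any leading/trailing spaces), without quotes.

Answer: dog  one  bird wind

Derivation:
After 1 (j): row=1 col=0 char='d'
After 2 (l): row=1 col=1 char='o'
After 3 (b): row=1 col=0 char='d'
After 4 (l): row=1 col=1 char='o'
After 5 ($): row=1 col=18 char='d'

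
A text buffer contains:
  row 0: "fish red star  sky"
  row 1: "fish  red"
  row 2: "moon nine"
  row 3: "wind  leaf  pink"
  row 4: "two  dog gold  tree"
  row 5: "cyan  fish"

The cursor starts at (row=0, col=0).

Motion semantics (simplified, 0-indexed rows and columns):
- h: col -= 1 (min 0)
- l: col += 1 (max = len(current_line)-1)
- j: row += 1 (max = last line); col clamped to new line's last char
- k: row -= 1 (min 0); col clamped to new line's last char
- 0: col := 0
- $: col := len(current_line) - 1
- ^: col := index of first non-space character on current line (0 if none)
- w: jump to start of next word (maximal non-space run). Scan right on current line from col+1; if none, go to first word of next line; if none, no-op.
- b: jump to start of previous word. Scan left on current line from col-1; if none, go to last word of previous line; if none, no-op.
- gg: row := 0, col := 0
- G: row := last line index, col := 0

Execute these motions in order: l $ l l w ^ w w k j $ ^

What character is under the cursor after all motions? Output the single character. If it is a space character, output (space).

Answer: m

Derivation:
After 1 (l): row=0 col=1 char='i'
After 2 ($): row=0 col=17 char='y'
After 3 (l): row=0 col=17 char='y'
After 4 (l): row=0 col=17 char='y'
After 5 (w): row=1 col=0 char='f'
After 6 (^): row=1 col=0 char='f'
After 7 (w): row=1 col=6 char='r'
After 8 (w): row=2 col=0 char='m'
After 9 (k): row=1 col=0 char='f'
After 10 (j): row=2 col=0 char='m'
After 11 ($): row=2 col=8 char='e'
After 12 (^): row=2 col=0 char='m'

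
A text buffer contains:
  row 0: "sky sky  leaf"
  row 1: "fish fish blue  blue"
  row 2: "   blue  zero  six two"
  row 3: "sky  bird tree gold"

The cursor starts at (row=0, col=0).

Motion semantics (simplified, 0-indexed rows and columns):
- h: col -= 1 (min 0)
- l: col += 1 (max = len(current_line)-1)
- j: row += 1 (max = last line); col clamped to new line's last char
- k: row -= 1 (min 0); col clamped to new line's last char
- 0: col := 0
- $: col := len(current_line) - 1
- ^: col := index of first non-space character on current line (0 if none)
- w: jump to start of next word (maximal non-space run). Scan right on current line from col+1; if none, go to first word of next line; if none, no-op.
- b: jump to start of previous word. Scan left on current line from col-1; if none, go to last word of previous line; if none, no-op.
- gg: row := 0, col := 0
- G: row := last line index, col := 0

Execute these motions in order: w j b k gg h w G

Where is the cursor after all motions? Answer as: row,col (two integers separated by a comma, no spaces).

After 1 (w): row=0 col=4 char='s'
After 2 (j): row=1 col=4 char='_'
After 3 (b): row=1 col=0 char='f'
After 4 (k): row=0 col=0 char='s'
After 5 (gg): row=0 col=0 char='s'
After 6 (h): row=0 col=0 char='s'
After 7 (w): row=0 col=4 char='s'
After 8 (G): row=3 col=0 char='s'

Answer: 3,0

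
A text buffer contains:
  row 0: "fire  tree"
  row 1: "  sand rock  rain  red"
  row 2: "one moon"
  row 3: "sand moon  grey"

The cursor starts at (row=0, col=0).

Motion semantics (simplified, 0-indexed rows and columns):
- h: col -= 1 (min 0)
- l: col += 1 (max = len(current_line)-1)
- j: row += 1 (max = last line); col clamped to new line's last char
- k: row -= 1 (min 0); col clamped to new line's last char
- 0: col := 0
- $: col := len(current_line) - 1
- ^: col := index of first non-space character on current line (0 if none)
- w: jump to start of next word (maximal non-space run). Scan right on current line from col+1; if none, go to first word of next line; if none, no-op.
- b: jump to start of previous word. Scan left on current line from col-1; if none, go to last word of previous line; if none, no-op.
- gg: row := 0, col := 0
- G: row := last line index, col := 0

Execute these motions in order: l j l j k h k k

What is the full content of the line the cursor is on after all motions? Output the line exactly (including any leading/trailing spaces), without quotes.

Answer: fire  tree

Derivation:
After 1 (l): row=0 col=1 char='i'
After 2 (j): row=1 col=1 char='_'
After 3 (l): row=1 col=2 char='s'
After 4 (j): row=2 col=2 char='e'
After 5 (k): row=1 col=2 char='s'
After 6 (h): row=1 col=1 char='_'
After 7 (k): row=0 col=1 char='i'
After 8 (k): row=0 col=1 char='i'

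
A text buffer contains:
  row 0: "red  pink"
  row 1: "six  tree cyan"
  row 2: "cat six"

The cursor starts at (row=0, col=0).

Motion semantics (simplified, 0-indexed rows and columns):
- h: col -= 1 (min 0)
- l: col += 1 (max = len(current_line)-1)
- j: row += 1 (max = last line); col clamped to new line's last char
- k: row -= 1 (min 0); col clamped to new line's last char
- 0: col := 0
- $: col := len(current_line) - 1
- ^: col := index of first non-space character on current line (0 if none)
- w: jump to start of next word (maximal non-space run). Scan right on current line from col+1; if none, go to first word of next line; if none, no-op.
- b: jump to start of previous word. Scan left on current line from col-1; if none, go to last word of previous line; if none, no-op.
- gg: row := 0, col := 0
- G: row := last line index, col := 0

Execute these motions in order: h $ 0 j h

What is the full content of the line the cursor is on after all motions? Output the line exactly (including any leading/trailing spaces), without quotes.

Answer: six  tree cyan

Derivation:
After 1 (h): row=0 col=0 char='r'
After 2 ($): row=0 col=8 char='k'
After 3 (0): row=0 col=0 char='r'
After 4 (j): row=1 col=0 char='s'
After 5 (h): row=1 col=0 char='s'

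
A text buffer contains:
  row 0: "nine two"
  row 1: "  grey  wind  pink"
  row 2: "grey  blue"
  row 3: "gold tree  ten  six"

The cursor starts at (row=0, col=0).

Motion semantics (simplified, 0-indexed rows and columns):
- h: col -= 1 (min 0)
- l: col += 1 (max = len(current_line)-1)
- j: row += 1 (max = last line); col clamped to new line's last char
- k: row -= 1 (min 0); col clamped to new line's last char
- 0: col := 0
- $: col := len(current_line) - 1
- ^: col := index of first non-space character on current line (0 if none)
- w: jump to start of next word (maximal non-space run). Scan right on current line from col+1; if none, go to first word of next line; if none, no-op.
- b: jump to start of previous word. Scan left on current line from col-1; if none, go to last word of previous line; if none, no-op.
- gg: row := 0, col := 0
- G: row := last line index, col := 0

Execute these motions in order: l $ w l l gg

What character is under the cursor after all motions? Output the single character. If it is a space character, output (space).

After 1 (l): row=0 col=1 char='i'
After 2 ($): row=0 col=7 char='o'
After 3 (w): row=1 col=2 char='g'
After 4 (l): row=1 col=3 char='r'
After 5 (l): row=1 col=4 char='e'
After 6 (gg): row=0 col=0 char='n'

Answer: n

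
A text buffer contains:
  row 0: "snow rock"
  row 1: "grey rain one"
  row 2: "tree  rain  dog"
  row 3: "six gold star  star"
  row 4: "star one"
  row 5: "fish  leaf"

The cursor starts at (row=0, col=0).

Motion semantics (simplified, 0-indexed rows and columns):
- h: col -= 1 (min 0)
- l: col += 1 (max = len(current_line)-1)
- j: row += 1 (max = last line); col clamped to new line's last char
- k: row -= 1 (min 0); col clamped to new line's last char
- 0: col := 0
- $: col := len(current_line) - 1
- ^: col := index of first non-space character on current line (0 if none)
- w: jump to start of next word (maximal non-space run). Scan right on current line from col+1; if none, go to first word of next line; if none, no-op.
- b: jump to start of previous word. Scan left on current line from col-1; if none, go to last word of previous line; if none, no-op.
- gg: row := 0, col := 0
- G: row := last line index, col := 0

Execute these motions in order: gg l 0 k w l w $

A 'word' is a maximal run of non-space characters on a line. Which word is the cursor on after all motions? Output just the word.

After 1 (gg): row=0 col=0 char='s'
After 2 (l): row=0 col=1 char='n'
After 3 (0): row=0 col=0 char='s'
After 4 (k): row=0 col=0 char='s'
After 5 (w): row=0 col=5 char='r'
After 6 (l): row=0 col=6 char='o'
After 7 (w): row=1 col=0 char='g'
After 8 ($): row=1 col=12 char='e'

Answer: one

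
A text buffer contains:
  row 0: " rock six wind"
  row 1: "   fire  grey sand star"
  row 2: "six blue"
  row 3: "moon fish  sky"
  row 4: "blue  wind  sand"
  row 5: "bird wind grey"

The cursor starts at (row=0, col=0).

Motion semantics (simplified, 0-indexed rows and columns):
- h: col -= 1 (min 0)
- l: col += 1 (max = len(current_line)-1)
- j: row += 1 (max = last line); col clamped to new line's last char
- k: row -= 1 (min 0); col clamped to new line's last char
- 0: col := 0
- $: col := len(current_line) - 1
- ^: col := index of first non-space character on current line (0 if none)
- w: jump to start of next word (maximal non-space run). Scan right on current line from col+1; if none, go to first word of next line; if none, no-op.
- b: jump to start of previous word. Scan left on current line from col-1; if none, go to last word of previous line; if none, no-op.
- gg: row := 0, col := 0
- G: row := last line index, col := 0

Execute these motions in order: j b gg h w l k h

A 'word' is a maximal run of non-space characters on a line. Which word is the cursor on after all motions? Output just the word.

After 1 (j): row=1 col=0 char='_'
After 2 (b): row=0 col=10 char='w'
After 3 (gg): row=0 col=0 char='_'
After 4 (h): row=0 col=0 char='_'
After 5 (w): row=0 col=1 char='r'
After 6 (l): row=0 col=2 char='o'
After 7 (k): row=0 col=2 char='o'
After 8 (h): row=0 col=1 char='r'

Answer: rock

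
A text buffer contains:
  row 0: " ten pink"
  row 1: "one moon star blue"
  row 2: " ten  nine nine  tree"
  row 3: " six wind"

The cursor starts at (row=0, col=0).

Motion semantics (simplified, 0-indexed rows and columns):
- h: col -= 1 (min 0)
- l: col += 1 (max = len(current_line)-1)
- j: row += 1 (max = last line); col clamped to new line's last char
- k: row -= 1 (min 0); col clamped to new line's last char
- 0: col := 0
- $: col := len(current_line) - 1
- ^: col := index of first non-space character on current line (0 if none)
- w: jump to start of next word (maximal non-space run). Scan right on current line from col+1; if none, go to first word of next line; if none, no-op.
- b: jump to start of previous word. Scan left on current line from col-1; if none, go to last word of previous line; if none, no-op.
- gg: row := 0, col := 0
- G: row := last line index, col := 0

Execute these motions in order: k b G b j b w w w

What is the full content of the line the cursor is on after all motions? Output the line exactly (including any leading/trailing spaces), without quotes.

Answer:  six wind

Derivation:
After 1 (k): row=0 col=0 char='_'
After 2 (b): row=0 col=0 char='_'
After 3 (G): row=3 col=0 char='_'
After 4 (b): row=2 col=17 char='t'
After 5 (j): row=3 col=8 char='d'
After 6 (b): row=3 col=5 char='w'
After 7 (w): row=3 col=5 char='w'
After 8 (w): row=3 col=5 char='w'
After 9 (w): row=3 col=5 char='w'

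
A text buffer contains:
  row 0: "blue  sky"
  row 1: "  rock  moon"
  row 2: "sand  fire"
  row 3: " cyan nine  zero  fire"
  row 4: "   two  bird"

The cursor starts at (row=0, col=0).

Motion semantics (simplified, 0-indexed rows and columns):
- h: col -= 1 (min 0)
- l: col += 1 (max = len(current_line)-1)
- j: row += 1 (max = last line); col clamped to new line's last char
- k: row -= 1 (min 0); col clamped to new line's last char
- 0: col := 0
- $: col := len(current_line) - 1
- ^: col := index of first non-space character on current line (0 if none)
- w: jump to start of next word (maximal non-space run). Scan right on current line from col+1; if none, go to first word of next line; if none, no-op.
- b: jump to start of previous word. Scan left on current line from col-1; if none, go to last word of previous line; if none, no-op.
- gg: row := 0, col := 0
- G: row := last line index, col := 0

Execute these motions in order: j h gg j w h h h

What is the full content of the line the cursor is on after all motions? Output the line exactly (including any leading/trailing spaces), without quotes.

Answer:   rock  moon

Derivation:
After 1 (j): row=1 col=0 char='_'
After 2 (h): row=1 col=0 char='_'
After 3 (gg): row=0 col=0 char='b'
After 4 (j): row=1 col=0 char='_'
After 5 (w): row=1 col=2 char='r'
After 6 (h): row=1 col=1 char='_'
After 7 (h): row=1 col=0 char='_'
After 8 (h): row=1 col=0 char='_'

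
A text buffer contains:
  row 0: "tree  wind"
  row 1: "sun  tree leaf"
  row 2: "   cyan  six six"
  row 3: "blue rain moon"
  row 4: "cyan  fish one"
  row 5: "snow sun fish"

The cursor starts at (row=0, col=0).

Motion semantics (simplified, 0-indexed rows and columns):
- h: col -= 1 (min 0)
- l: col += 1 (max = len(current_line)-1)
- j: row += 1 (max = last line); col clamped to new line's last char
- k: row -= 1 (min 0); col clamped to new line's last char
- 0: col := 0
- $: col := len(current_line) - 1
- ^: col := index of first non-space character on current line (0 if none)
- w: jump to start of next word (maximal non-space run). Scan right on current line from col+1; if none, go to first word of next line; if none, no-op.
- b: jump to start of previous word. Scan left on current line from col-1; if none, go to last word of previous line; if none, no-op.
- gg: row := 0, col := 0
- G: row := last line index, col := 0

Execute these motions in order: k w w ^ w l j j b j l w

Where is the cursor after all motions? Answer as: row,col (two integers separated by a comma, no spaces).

After 1 (k): row=0 col=0 char='t'
After 2 (w): row=0 col=6 char='w'
After 3 (w): row=1 col=0 char='s'
After 4 (^): row=1 col=0 char='s'
After 5 (w): row=1 col=5 char='t'
After 6 (l): row=1 col=6 char='r'
After 7 (j): row=2 col=6 char='n'
After 8 (j): row=3 col=6 char='a'
After 9 (b): row=3 col=5 char='r'
After 10 (j): row=4 col=5 char='_'
After 11 (l): row=4 col=6 char='f'
After 12 (w): row=4 col=11 char='o'

Answer: 4,11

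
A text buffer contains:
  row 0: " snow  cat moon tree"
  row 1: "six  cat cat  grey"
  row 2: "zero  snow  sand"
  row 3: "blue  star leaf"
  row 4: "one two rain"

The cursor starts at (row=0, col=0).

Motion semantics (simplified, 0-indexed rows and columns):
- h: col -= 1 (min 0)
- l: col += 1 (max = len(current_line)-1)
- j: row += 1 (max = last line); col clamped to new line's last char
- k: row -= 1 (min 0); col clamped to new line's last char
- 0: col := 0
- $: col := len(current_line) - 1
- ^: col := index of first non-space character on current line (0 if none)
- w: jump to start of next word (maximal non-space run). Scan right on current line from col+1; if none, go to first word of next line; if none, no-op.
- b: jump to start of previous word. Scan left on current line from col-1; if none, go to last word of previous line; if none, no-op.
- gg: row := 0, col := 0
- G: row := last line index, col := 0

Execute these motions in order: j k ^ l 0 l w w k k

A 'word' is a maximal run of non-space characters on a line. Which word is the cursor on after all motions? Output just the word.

After 1 (j): row=1 col=0 char='s'
After 2 (k): row=0 col=0 char='_'
After 3 (^): row=0 col=1 char='s'
After 4 (l): row=0 col=2 char='n'
After 5 (0): row=0 col=0 char='_'
After 6 (l): row=0 col=1 char='s'
After 7 (w): row=0 col=7 char='c'
After 8 (w): row=0 col=11 char='m'
After 9 (k): row=0 col=11 char='m'
After 10 (k): row=0 col=11 char='m'

Answer: moon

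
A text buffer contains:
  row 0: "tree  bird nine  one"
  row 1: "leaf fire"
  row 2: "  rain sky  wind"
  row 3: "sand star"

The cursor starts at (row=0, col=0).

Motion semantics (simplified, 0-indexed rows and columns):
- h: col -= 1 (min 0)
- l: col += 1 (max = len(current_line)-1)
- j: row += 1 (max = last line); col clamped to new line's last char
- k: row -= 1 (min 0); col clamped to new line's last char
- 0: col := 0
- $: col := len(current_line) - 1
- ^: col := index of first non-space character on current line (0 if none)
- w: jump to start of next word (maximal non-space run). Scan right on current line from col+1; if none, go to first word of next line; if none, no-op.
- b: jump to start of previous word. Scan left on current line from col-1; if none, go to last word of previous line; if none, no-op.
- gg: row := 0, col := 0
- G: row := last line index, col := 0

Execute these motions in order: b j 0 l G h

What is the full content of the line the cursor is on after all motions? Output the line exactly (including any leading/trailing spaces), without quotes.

Answer: sand star

Derivation:
After 1 (b): row=0 col=0 char='t'
After 2 (j): row=1 col=0 char='l'
After 3 (0): row=1 col=0 char='l'
After 4 (l): row=1 col=1 char='e'
After 5 (G): row=3 col=0 char='s'
After 6 (h): row=3 col=0 char='s'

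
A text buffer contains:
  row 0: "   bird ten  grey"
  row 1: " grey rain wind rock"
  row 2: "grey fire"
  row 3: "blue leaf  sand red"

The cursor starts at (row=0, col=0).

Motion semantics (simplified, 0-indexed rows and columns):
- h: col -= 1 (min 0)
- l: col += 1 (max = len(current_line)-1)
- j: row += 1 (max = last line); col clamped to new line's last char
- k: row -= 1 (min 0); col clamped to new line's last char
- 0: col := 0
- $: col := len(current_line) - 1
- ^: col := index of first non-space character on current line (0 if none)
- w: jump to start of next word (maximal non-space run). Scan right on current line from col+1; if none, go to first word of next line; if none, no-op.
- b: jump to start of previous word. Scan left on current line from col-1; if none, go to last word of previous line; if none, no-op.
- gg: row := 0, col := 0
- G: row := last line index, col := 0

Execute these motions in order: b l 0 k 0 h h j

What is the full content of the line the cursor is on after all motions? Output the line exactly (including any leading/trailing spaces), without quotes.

Answer:  grey rain wind rock

Derivation:
After 1 (b): row=0 col=0 char='_'
After 2 (l): row=0 col=1 char='_'
After 3 (0): row=0 col=0 char='_'
After 4 (k): row=0 col=0 char='_'
After 5 (0): row=0 col=0 char='_'
After 6 (h): row=0 col=0 char='_'
After 7 (h): row=0 col=0 char='_'
After 8 (j): row=1 col=0 char='_'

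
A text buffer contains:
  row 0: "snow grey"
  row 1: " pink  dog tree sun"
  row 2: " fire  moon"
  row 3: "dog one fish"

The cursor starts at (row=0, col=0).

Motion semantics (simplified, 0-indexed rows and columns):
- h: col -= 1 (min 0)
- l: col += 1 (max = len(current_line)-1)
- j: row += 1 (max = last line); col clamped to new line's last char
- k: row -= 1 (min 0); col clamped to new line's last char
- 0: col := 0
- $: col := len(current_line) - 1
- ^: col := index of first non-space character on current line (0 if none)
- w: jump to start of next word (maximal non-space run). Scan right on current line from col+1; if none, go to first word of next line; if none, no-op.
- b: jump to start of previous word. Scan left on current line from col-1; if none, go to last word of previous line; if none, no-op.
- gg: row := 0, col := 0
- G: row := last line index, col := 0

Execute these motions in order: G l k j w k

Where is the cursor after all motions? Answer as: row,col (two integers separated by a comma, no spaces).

Answer: 2,4

Derivation:
After 1 (G): row=3 col=0 char='d'
After 2 (l): row=3 col=1 char='o'
After 3 (k): row=2 col=1 char='f'
After 4 (j): row=3 col=1 char='o'
After 5 (w): row=3 col=4 char='o'
After 6 (k): row=2 col=4 char='e'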